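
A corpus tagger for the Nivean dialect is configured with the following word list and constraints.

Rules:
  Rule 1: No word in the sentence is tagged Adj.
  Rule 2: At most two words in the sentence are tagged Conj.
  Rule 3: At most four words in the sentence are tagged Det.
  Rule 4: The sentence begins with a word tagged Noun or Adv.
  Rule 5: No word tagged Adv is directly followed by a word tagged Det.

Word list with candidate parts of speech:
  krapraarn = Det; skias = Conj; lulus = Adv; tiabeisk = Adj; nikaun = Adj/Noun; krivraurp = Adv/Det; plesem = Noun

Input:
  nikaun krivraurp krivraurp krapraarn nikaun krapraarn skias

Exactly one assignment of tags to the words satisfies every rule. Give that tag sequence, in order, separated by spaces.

Noun Det Det Det Noun Det Conj

Candidates per position — 1:nikaun {Adj,Noun}; 2:krivraurp {Adv,Det}; 3:krivraurp {Adv,Det}; 4:krapraarn {Det}; 5:nikaun {Adj,Noun}; 6:krapraarn {Det}; 7:skias {Conj}.
Word 1 cannot be Adj — rule 1 would then fail for every completion. It is Noun.
Word 2 cannot be Adv — rule 5 would then fail for every completion. It is Det.
Word 3 cannot be Adv — rule 5 would then fail for every completion. It is Det.
Word 5 cannot be Adj — rule 1 would then fail for every completion. It is Noun.
The unique satisfying tagging is: Noun Det Det Det Noun Det Conj.
Check: rule 1 satisfied; rule 2 satisfied; rule 3 satisfied; rule 4 satisfied; rule 5 satisfied.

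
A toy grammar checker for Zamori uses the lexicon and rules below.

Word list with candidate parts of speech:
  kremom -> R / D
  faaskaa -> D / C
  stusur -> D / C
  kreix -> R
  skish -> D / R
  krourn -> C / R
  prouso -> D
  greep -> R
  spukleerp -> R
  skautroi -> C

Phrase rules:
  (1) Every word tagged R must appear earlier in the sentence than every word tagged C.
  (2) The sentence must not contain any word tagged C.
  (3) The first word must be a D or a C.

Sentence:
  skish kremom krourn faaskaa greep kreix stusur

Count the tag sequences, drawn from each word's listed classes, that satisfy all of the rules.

Candidates per position — 1:skish {D,R}; 2:kremom {R,D}; 3:krourn {C,R}; 4:faaskaa {D,C}; 5:greep {R}; 6:kreix {R}; 7:stusur {D,C}.
There are 32 candidate sequences in total.
The sequences that satisfy every rule: D R R D R R D; D D R D R R D.
Count = 2.

2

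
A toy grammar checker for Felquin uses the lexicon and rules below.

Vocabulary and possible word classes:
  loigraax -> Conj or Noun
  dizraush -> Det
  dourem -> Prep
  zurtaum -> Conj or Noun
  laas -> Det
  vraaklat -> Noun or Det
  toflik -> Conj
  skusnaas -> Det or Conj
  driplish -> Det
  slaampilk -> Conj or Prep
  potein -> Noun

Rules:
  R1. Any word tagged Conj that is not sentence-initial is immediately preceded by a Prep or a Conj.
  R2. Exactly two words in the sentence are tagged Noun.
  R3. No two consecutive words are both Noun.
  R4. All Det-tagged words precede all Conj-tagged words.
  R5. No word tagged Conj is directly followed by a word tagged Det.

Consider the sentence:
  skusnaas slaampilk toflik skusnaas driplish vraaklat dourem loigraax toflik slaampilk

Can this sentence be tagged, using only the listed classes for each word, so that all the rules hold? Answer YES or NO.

NO

Candidates per position — 1:skusnaas {Det,Conj}; 2:slaampilk {Conj,Prep}; 3:toflik {Conj}; 4:skusnaas {Det,Conj}; 5:driplish {Det}; 6:vraaklat {Noun,Det}; 7:dourem {Prep}; 8:loigraax {Conj,Noun}; 9:toflik {Conj}; 10:slaampilk {Conj,Prep}.
Rule 4 cannot be satisfied by any choice of tags from the lexicon.
So there is no consistent tagging.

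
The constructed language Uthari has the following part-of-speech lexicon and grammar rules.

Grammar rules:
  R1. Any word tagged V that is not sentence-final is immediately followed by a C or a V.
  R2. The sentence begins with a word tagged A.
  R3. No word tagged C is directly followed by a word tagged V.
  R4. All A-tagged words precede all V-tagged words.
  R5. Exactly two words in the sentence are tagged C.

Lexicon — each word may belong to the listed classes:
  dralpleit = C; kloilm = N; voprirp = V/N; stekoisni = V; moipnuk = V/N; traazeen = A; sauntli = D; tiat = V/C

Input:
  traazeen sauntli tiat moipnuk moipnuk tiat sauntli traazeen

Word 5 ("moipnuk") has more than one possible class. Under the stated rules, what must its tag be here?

N

Candidates per position — 1:traazeen {A}; 2:sauntli {D}; 3:tiat {V,C}; 4:moipnuk {V,N}; 5:moipnuk {V,N}; 6:tiat {V,C}; 7:sauntli {D}; 8:traazeen {A}.
Position 3: V is ruled out by rule 4; that leaves C.
Position 4: V is ruled out by rule 3; that leaves N.
Position 5: V is ruled out by rule 4; that leaves N.
Position 6: V is ruled out by rule 1; that leaves C.
The unique satisfying tagging is: A D C N N C D A.
Rule-by-rule: rule 1 ok; rule 2 ok; rule 3 ok; rule 4 ok; rule 5 ok.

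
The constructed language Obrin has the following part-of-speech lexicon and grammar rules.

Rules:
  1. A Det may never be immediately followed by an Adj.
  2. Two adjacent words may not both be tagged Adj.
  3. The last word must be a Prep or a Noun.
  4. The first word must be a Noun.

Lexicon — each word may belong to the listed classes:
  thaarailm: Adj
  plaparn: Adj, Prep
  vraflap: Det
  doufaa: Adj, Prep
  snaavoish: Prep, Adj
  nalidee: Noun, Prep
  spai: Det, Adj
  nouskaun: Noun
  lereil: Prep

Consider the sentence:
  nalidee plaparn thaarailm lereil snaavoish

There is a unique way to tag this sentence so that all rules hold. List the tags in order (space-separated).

Noun Prep Adj Prep Prep

Candidates per position — 1:nalidee {Noun,Prep}; 2:plaparn {Adj,Prep}; 3:thaarailm {Adj}; 4:lereil {Prep}; 5:snaavoish {Prep,Adj}.
If word 1 were Prep, no tagging could satisfy rule 4; so word 1 is Noun.
If word 2 were Adj, no tagging could satisfy rule 2; so word 2 is Prep.
If word 5 were Adj, no tagging could satisfy rule 3; so word 5 is Prep.
The unique satisfying tagging is: Noun Prep Adj Prep Prep.
Rule-by-rule: rule 1 holds; rule 2 holds; rule 3 holds; rule 4 holds.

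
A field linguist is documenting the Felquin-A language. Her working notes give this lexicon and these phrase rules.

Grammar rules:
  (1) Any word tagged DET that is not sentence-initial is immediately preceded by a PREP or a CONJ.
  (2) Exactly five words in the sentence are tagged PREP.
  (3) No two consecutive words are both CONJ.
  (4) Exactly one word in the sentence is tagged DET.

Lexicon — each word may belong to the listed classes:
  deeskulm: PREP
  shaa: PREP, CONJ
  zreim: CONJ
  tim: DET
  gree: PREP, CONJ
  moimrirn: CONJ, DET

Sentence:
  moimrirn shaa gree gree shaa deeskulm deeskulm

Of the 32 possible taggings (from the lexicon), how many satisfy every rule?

Candidates per position — 1:moimrirn {CONJ,DET}; 2:shaa {PREP,CONJ}; 3:gree {PREP,CONJ}; 4:gree {PREP,CONJ}; 5:shaa {PREP,CONJ}; 6:deeskulm {PREP}; 7:deeskulm {PREP}.
There are 32 candidate sequences in total.
The sequences that satisfy every rule: DET PREP PREP PREP CONJ PREP PREP; DET PREP PREP CONJ PREP PREP PREP; DET PREP CONJ PREP PREP PREP PREP; DET CONJ PREP PREP PREP PREP PREP.
Count = 4.

4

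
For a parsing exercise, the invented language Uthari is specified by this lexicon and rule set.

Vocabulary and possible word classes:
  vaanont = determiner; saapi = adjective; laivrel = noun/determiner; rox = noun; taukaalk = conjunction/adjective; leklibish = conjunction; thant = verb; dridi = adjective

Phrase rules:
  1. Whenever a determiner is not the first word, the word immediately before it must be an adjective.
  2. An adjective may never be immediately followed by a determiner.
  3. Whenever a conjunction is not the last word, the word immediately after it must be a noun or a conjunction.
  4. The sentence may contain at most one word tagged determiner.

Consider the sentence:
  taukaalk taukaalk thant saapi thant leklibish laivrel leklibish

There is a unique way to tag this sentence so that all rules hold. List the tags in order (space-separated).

Candidates per position — 1:taukaalk {conjunction,adjective}; 2:taukaalk {conjunction,adjective}; 3:thant {verb}; 4:saapi {adjective}; 5:thant {verb}; 6:leklibish {conjunction}; 7:laivrel {noun,determiner}; 8:leklibish {conjunction}.
Word 1 cannot be conjunction — rule 3 would then fail for every completion. It is adjective.
Word 2 cannot be conjunction — rule 3 would then fail for every completion. It is adjective.
Word 7 cannot be determiner — rule 1 would then fail for every completion. It is noun.
The unique satisfying tagging is: adjective adjective verb adjective verb conjunction noun conjunction.
Verifying each rule — rule 1 holds; rule 2 holds; rule 3 holds; rule 4 holds.

adjective adjective verb adjective verb conjunction noun conjunction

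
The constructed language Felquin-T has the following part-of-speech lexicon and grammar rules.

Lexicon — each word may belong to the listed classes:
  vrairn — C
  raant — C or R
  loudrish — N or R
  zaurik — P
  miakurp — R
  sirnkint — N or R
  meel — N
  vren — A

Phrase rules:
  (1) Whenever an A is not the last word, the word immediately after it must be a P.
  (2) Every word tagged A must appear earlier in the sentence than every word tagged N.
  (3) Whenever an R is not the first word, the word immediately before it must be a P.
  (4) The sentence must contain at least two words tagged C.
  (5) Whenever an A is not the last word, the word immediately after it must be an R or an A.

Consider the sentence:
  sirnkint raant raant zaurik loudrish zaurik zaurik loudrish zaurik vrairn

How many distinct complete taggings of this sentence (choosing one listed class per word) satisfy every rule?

Candidates per position — 1:sirnkint {N,R}; 2:raant {C,R}; 3:raant {C,R}; 4:zaurik {P}; 5:loudrish {N,R}; 6:zaurik {P}; 7:zaurik {P}; 8:loudrish {N,R}; 9:zaurik {P}; 10:vrairn {C}.
There are 32 candidate sequences in total.
Checking each against the rules leaves 8 sequences.
Count = 8.

8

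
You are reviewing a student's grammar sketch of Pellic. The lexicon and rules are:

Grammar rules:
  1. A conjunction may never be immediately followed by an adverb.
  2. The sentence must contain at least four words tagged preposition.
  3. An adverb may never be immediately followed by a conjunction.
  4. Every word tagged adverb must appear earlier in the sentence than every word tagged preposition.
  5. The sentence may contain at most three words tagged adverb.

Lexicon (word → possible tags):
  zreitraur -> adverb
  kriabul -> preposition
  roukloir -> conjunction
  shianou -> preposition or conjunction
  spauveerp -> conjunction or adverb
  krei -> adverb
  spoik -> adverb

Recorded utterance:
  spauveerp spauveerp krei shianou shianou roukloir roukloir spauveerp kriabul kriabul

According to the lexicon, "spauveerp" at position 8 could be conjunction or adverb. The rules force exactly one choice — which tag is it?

conjunction

Candidates per position — 1:spauveerp {conjunction,adverb}; 2:spauveerp {conjunction,adverb}; 3:krei {adverb}; 4:shianou {preposition,conjunction}; 5:shianou {preposition,conjunction}; 6:roukloir {conjunction}; 7:roukloir {conjunction}; 8:spauveerp {conjunction,adverb}; 9:kriabul {preposition}; 10:kriabul {preposition}.
If word 1 were conjunction, no tagging could satisfy rule 1; so word 1 is adverb.
If word 2 were conjunction, no tagging could satisfy rule 1; so word 2 is adverb.
If word 4 were conjunction, no tagging could satisfy rule 2; so word 4 is preposition.
If word 5 were conjunction, no tagging could satisfy rule 2; so word 5 is preposition.
If word 8 were adverb, no tagging could satisfy rule 1; so word 8 is conjunction.
That leaves exactly one tagging: adverb adverb adverb preposition preposition conjunction conjunction conjunction preposition preposition.
Rule-by-rule: rule 1 holds; rule 2 holds; rule 3 holds; rule 4 holds; rule 5 holds.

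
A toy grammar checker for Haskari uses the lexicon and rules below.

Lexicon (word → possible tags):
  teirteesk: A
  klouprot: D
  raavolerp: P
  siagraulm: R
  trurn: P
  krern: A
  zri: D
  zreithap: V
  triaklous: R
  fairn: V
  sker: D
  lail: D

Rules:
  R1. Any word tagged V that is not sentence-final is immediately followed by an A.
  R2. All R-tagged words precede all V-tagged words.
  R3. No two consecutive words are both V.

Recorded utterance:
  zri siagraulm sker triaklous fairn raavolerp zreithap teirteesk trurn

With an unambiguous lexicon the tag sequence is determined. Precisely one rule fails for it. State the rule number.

1

Fixed tagging: D R D R V P V A P.
Rule check: R1 fails, R2 ok, R3 ok.
Only rule 1 fails.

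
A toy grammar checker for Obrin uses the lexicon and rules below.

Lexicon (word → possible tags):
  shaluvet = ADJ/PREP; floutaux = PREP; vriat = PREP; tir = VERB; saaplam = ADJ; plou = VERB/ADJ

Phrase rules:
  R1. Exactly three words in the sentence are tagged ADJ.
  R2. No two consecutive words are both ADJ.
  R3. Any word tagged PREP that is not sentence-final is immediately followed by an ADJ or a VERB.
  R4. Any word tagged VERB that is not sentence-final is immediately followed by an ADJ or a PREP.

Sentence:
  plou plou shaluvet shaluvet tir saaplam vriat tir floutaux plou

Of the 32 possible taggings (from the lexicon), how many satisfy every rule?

3

Candidates per position — 1:plou {VERB,ADJ}; 2:plou {VERB,ADJ}; 3:shaluvet {ADJ,PREP}; 4:shaluvet {ADJ,PREP}; 5:tir {VERB}; 6:saaplam {ADJ}; 7:vriat {PREP}; 8:tir {VERB}; 9:floutaux {PREP}; 10:plou {VERB,ADJ}.
There are 32 candidate sequences in total.
The sequences that satisfy every rule: VERB ADJ PREP ADJ VERB ADJ PREP VERB PREP VERB; ADJ VERB ADJ PREP VERB ADJ PREP VERB PREP VERB; ADJ VERB PREP ADJ VERB ADJ PREP VERB PREP VERB.
Count = 3.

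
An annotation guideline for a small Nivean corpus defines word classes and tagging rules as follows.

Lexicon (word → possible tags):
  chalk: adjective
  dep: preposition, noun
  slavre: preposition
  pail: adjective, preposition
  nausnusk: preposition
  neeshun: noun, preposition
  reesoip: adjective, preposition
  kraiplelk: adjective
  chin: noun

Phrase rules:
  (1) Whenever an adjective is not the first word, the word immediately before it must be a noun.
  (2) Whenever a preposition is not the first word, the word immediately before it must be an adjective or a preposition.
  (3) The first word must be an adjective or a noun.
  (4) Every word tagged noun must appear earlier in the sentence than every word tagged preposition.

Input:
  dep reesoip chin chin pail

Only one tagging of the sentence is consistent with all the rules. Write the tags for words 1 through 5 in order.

Candidates per position — 1:dep {preposition,noun}; 2:reesoip {adjective,preposition}; 3:chin {noun}; 4:chin {noun}; 5:pail {adjective,preposition}.
At position 1, choosing preposition makes rule 3 impossible to satisfy; hence noun.
At position 2, choosing preposition makes rule 2 impossible to satisfy; hence adjective.
At position 5, choosing preposition makes rule 2 impossible to satisfy; hence adjective.
The only consistent sequence is: noun adjective noun noun adjective.
Checking: rule 1 ok; rule 2 ok; rule 3 ok; rule 4 ok.

noun adjective noun noun adjective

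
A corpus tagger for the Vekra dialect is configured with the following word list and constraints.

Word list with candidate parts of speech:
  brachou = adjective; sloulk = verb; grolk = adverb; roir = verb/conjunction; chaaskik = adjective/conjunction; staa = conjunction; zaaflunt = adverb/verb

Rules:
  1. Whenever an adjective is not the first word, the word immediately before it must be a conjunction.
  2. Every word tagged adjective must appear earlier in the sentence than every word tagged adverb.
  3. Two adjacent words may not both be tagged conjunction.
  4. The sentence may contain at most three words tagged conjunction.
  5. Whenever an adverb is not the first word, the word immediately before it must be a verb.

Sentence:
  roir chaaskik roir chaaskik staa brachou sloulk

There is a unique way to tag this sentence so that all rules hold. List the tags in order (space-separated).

conjunction adjective conjunction adjective conjunction adjective verb

Candidates per position — 1:roir {verb,conjunction}; 2:chaaskik {adjective,conjunction}; 3:roir {verb,conjunction}; 4:chaaskik {adjective,conjunction}; 5:staa {conjunction}; 6:brachou {adjective}; 7:sloulk {verb}.
At position 4, choosing conjunction makes rule 3 impossible to satisfy; hence adjective.
At position 3, choosing verb makes rule 1 impossible to satisfy; hence conjunction.
At position 2, choosing conjunction makes rule 3 impossible to satisfy; hence adjective.
At position 1, choosing verb makes rule 1 impossible to satisfy; hence conjunction.
So the tagging must be: conjunction adjective conjunction adjective conjunction adjective verb.
Check: rule 1 satisfied; rule 2 satisfied; rule 3 satisfied; rule 4 satisfied; rule 5 satisfied.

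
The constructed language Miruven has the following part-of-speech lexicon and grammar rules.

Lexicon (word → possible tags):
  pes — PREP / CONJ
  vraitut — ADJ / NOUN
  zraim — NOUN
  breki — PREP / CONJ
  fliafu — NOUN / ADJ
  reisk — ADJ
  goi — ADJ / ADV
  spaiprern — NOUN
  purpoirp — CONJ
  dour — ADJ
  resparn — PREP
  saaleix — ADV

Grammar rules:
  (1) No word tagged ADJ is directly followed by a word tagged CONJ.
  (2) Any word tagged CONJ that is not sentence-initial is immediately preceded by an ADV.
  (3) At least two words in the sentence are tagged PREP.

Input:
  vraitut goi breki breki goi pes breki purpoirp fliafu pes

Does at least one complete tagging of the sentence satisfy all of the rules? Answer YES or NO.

Candidates per position — 1:vraitut {ADJ,NOUN}; 2:goi {ADJ,ADV}; 3:breki {PREP,CONJ}; 4:breki {PREP,CONJ}; 5:goi {ADJ,ADV}; 6:pes {PREP,CONJ}; 7:breki {PREP,CONJ}; 8:purpoirp {CONJ}; 9:fliafu {NOUN,ADJ}; 10:pes {PREP,CONJ}.
Rule 2 cannot be satisfied by any choice of tags from the lexicon.
So there is no consistent tagging.

NO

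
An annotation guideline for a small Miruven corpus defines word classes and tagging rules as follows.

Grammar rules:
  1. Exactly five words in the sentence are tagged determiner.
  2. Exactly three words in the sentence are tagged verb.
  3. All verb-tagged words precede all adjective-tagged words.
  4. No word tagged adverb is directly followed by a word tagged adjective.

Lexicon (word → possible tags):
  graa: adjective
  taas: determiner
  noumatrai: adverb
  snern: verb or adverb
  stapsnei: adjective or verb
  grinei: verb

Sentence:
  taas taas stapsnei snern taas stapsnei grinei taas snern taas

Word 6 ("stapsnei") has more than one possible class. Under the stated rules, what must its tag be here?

verb

Candidates per position — 1:taas {determiner}; 2:taas {determiner}; 3:stapsnei {adjective,verb}; 4:snern {verb,adverb}; 5:taas {determiner}; 6:stapsnei {adjective,verb}; 7:grinei {verb}; 8:taas {determiner}; 9:snern {verb,adverb}; 10:taas {determiner}.
Position 3: adjective is ruled out by rule 3; that leaves verb.
Position 6: adjective is ruled out by rule 3; that leaves verb.
Position 9: verb is ruled out by rule 2; that leaves adverb.
Position 4: verb is ruled out by rule 2; that leaves adverb.
The unique satisfying tagging is: determiner determiner verb adverb determiner verb verb determiner adverb determiner.
Check: rule 1 ✓; rule 2 ✓; rule 3 ✓; rule 4 ✓.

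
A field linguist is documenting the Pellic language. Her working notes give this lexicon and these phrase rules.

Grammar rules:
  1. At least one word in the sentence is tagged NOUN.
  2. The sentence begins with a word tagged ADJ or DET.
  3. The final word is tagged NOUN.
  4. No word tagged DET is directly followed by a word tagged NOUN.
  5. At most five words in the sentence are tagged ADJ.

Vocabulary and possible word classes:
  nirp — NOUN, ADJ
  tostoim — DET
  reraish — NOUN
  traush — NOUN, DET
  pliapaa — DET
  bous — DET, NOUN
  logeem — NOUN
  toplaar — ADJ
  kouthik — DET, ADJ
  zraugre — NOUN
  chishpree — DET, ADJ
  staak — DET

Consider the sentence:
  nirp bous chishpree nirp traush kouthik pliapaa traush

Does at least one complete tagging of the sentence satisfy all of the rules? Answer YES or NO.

Candidates per position — 1:nirp {NOUN,ADJ}; 2:bous {DET,NOUN}; 3:chishpree {DET,ADJ}; 4:nirp {NOUN,ADJ}; 5:traush {NOUN,DET}; 6:kouthik {DET,ADJ}; 7:pliapaa {DET}; 8:traush {NOUN,DET}.
Every candidate sequence violates at least one rule; no consistent tagging exists.

NO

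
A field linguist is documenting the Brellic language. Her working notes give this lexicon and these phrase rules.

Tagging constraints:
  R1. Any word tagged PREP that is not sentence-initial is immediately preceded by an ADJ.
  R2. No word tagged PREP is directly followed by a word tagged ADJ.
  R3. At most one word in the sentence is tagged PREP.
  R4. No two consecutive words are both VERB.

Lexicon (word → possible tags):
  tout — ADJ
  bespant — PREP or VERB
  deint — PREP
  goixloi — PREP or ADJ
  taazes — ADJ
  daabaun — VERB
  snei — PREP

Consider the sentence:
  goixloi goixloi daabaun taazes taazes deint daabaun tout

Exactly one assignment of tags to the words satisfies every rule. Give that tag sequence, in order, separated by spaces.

Candidates per position — 1:goixloi {PREP,ADJ}; 2:goixloi {PREP,ADJ}; 3:daabaun {VERB}; 4:taazes {ADJ}; 5:taazes {ADJ}; 6:deint {PREP}; 7:daabaun {VERB}; 8:tout {ADJ}.
Word 1 cannot be PREP — rule 3 would then fail for every completion. It is ADJ.
Word 2 cannot be PREP — rule 3 would then fail for every completion. It is ADJ.
That leaves exactly one tagging: ADJ ADJ VERB ADJ ADJ PREP VERB ADJ.
Verifying each rule — rule 1 holds; rule 2 holds; rule 3 holds; rule 4 holds.

ADJ ADJ VERB ADJ ADJ PREP VERB ADJ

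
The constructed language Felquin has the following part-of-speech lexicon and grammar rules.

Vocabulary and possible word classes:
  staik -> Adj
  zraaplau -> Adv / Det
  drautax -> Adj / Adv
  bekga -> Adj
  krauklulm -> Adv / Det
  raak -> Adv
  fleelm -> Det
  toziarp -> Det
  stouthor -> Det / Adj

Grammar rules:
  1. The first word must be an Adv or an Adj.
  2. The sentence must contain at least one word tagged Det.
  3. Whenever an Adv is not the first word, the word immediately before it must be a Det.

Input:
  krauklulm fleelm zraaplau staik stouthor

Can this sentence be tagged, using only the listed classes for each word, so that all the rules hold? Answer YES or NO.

Candidates per position — 1:krauklulm {Adv,Det}; 2:fleelm {Det}; 3:zraaplau {Adv,Det}; 4:staik {Adj}; 5:stouthor {Det,Adj}.
One satisfying assignment: Adv Det Adv Adj Adj.
Check: rule 1 ok; rule 2 ok; rule 3 ok.

YES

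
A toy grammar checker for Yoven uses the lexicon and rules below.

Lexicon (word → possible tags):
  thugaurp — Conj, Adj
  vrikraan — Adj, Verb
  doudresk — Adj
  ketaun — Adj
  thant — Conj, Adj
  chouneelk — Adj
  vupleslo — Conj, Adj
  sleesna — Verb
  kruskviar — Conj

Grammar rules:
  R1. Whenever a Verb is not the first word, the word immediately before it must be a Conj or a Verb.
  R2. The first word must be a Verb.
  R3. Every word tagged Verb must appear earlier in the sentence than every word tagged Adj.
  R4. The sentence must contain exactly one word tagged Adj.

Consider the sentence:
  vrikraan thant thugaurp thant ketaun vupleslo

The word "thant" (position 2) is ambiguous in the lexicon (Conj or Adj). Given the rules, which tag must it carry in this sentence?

Conj

Candidates per position — 1:vrikraan {Adj,Verb}; 2:thant {Conj,Adj}; 3:thugaurp {Conj,Adj}; 4:thant {Conj,Adj}; 5:ketaun {Adj}; 6:vupleslo {Conj,Adj}.
Position 1: tagging it Adj would leave rule 2 unsatisfiable, so it must be Verb.
Position 2: tagging it Adj would leave rule 4 unsatisfiable, so it must be Conj.
Position 3: tagging it Adj would leave rule 4 unsatisfiable, so it must be Conj.
Position 4: tagging it Adj would leave rule 4 unsatisfiable, so it must be Conj.
Position 6: tagging it Adj would leave rule 4 unsatisfiable, so it must be Conj.
So the tagging must be: Verb Conj Conj Conj Adj Conj.
Checking: rule 1 ok; rule 2 ok; rule 3 ok; rule 4 ok.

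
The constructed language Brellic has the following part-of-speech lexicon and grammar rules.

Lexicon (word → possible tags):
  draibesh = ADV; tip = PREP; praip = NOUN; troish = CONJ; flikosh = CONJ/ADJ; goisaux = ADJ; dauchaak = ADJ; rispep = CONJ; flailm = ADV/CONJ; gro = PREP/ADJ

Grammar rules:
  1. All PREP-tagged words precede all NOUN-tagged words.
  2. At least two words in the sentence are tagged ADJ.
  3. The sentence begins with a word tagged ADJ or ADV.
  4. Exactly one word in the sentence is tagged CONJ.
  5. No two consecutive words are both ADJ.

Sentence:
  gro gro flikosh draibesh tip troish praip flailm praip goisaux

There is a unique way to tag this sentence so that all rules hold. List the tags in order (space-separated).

Candidates per position — 1:gro {PREP,ADJ}; 2:gro {PREP,ADJ}; 3:flikosh {CONJ,ADJ}; 4:draibesh {ADV}; 5:tip {PREP}; 6:troish {CONJ}; 7:praip {NOUN}; 8:flailm {ADV,CONJ}; 9:praip {NOUN}; 10:goisaux {ADJ}.
At position 1, choosing PREP makes rule 3 impossible to satisfy; hence ADJ.
At position 2, choosing ADJ makes rule 5 impossible to satisfy; hence PREP.
At position 3, choosing CONJ makes rule 4 impossible to satisfy; hence ADJ.
At position 8, choosing CONJ makes rule 4 impossible to satisfy; hence ADV.
That leaves exactly one tagging: ADJ PREP ADJ ADV PREP CONJ NOUN ADV NOUN ADJ.
Checking: rule 1 holds; rule 2 holds; rule 3 holds; rule 4 holds; rule 5 holds.

ADJ PREP ADJ ADV PREP CONJ NOUN ADV NOUN ADJ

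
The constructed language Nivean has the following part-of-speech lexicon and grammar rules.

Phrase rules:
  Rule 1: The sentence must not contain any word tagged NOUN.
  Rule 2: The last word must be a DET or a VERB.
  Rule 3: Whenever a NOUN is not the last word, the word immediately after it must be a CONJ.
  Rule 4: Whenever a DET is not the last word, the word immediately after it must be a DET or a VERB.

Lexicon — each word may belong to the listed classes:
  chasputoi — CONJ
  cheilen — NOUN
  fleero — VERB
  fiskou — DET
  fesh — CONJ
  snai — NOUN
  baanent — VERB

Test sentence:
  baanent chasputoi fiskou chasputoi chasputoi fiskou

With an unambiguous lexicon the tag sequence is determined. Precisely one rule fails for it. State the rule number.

Fixed tagging: VERB CONJ DET CONJ CONJ DET.
Checking each rule: R1 ok, R2 ok, R3 ok, R4 fails.
Only rule 4 fails.

4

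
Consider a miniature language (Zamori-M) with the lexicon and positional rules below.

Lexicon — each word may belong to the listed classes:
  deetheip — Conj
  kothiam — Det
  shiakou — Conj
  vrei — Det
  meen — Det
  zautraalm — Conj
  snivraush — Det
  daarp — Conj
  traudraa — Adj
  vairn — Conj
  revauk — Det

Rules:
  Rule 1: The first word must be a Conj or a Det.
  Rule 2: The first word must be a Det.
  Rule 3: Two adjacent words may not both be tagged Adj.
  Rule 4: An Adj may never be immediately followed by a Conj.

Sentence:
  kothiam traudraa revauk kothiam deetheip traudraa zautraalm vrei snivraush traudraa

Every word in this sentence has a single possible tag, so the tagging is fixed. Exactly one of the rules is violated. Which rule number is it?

Fixed tagging: Det Adj Det Det Conj Adj Conj Det Det Adj.
Rule check: R1 holds, R2 holds, R3 holds, R4 violated.
Only rule 4 fails.

4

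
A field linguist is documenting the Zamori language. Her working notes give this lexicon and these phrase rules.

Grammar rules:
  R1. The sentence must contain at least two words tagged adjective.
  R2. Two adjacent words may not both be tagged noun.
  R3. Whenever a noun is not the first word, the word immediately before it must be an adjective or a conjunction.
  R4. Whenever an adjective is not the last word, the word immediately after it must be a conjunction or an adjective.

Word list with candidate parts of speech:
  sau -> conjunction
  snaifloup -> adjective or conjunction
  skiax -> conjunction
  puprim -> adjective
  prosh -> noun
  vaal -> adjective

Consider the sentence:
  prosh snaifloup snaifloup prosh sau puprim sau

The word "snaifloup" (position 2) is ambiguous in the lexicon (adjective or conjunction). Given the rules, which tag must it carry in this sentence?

adjective

Candidates per position — 1:prosh {noun}; 2:snaifloup {adjective,conjunction}; 3:snaifloup {adjective,conjunction}; 4:prosh {noun}; 5:sau {conjunction}; 6:puprim {adjective}; 7:sau {conjunction}.
Position 3: adjective is ruled out by rule 4; that leaves conjunction.
Position 2: conjunction is ruled out by rule 1; that leaves adjective.
The unique satisfying tagging is: noun adjective conjunction noun conjunction adjective conjunction.
Rule-by-rule: rule 1 holds; rule 2 holds; rule 3 holds; rule 4 holds.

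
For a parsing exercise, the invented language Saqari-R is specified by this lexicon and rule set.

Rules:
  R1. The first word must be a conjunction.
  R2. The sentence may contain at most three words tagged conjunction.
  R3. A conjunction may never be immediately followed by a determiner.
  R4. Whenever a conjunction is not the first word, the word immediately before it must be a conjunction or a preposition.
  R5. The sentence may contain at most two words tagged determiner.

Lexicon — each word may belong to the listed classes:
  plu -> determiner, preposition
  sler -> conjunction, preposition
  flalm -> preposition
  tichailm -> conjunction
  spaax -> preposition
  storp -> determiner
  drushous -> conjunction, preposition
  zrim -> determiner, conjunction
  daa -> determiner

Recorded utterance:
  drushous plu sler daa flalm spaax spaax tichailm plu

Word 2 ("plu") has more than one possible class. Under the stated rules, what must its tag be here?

Candidates per position — 1:drushous {conjunction,preposition}; 2:plu {determiner,preposition}; 3:sler {conjunction,preposition}; 4:daa {determiner}; 5:flalm {preposition}; 6:spaax {preposition}; 7:spaax {preposition}; 8:tichailm {conjunction}; 9:plu {determiner,preposition}.
At position 1, choosing preposition makes rule 1 impossible to satisfy; hence conjunction.
At position 2, choosing determiner makes rule 3 impossible to satisfy; hence preposition.
At position 3, choosing conjunction makes rule 3 impossible to satisfy; hence preposition.
At position 9, choosing determiner makes rule 3 impossible to satisfy; hence preposition.
So the tagging must be: conjunction preposition preposition determiner preposition preposition preposition conjunction preposition.
Check: rule 1 holds; rule 2 holds; rule 3 holds; rule 4 holds; rule 5 holds.

preposition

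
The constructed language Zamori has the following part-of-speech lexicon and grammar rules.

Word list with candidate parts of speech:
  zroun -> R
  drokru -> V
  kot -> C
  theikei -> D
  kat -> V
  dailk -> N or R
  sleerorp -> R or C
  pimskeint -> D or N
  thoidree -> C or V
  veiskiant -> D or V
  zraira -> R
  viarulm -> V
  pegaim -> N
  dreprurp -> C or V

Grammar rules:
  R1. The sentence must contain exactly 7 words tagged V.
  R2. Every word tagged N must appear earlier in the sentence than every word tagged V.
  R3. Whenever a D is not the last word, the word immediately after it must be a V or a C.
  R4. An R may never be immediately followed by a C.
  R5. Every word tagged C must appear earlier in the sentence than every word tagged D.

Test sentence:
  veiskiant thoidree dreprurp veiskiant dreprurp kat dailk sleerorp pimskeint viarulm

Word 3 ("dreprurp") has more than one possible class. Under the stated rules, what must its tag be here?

Candidates per position — 1:veiskiant {D,V}; 2:thoidree {C,V}; 3:dreprurp {C,V}; 4:veiskiant {D,V}; 5:dreprurp {C,V}; 6:kat {V}; 7:dailk {N,R}; 8:sleerorp {R,C}; 9:pimskeint {D,N}; 10:viarulm {V}.
Word 1 cannot be D — rule 1 would then fail for every completion. It is V.
Word 2 cannot be C — rule 1 would then fail for every completion. It is V.
Word 3 cannot be C — rule 1 would then fail for every completion. It is V.
Word 4 cannot be D — rule 1 would then fail for every completion. It is V.
Word 5 cannot be C — rule 1 would then fail for every completion. It is V.
Word 7 cannot be N — rule 2 would then fail for every completion. It is R.
Word 8 cannot be C — rule 4 would then fail for every completion. It is R.
Word 9 cannot be N — rule 2 would then fail for every completion. It is D.
So the tagging must be: V V V V V V R R D V.
Rule-by-rule: rule 1 holds; rule 2 holds; rule 3 holds; rule 4 holds; rule 5 holds.

V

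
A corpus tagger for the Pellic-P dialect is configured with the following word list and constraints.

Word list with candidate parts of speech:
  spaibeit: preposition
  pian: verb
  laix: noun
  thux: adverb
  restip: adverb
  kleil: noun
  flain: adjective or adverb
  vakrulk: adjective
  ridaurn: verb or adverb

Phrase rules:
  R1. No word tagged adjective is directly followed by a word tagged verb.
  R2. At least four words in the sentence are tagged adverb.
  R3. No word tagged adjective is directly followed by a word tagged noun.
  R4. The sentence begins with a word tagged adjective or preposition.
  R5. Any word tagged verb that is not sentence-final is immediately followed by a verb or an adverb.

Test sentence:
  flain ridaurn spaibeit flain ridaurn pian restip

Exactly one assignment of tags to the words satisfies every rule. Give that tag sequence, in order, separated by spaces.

Candidates per position — 1:flain {adjective,adverb}; 2:ridaurn {verb,adverb}; 3:spaibeit {preposition}; 4:flain {adjective,adverb}; 5:ridaurn {verb,adverb}; 6:pian {verb}; 7:restip {adverb}.
If word 1 were adverb, no tagging could satisfy rule 4; so word 1 is adjective.
If word 2 were verb, no tagging could satisfy rule 1; so word 2 is adverb.
If word 4 were adjective, no tagging could satisfy rule 2; so word 4 is adverb.
If word 5 were verb, no tagging could satisfy rule 2; so word 5 is adverb.
The unique satisfying tagging is: adjective adverb preposition adverb adverb verb adverb.
Verifying each rule — rule 1 satisfied; rule 2 satisfied; rule 3 satisfied; rule 4 satisfied; rule 5 satisfied.

adjective adverb preposition adverb adverb verb adverb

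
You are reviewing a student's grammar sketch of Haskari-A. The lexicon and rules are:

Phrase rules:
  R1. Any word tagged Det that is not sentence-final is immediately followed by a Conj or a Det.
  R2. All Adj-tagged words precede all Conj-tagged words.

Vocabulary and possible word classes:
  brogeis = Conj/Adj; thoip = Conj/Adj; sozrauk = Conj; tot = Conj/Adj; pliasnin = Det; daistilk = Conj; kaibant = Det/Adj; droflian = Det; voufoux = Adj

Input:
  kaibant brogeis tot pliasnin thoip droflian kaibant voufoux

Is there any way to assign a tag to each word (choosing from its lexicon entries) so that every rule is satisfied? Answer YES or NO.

Candidates per position — 1:kaibant {Det,Adj}; 2:brogeis {Conj,Adj}; 3:tot {Conj,Adj}; 4:pliasnin {Det}; 5:thoip {Conj,Adj}; 6:droflian {Det}; 7:kaibant {Det,Adj}; 8:voufoux {Adj}.
Rule 1 cannot be satisfied by any choice of tags from the lexicon.
So there is no consistent tagging.

NO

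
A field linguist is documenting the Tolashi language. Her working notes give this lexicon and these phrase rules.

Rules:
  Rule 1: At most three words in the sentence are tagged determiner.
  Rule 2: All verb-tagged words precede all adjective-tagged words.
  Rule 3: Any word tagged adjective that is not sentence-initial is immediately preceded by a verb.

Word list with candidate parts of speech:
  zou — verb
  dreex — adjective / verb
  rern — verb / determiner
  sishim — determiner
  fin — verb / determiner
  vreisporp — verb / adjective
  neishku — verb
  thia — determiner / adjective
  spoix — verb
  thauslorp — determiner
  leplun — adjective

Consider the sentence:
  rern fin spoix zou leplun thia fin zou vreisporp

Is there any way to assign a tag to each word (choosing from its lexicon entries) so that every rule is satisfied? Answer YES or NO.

NO

Candidates per position — 1:rern {verb,determiner}; 2:fin {verb,determiner}; 3:spoix {verb}; 4:zou {verb}; 5:leplun {adjective}; 6:thia {determiner,adjective}; 7:fin {verb,determiner}; 8:zou {verb}; 9:vreisporp {verb,adjective}.
Rule 2 cannot be satisfied by any choice of tags from the lexicon.
So there is no consistent tagging.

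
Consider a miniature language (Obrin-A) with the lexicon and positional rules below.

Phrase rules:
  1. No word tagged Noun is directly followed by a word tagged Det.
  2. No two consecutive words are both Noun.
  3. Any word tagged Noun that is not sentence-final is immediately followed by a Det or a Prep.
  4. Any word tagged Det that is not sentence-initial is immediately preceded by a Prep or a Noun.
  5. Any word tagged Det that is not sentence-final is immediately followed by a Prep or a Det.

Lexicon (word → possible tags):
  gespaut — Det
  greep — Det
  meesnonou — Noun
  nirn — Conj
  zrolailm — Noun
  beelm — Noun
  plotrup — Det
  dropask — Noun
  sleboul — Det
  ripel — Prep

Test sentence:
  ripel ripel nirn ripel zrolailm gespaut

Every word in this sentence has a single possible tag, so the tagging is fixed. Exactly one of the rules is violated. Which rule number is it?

Fixed tagging: Prep Prep Conj Prep Noun Det.
Rule check: R1 ✗, R2 ✓, R3 ✓, R4 ✓, R5 ✓.
Only rule 1 fails.

1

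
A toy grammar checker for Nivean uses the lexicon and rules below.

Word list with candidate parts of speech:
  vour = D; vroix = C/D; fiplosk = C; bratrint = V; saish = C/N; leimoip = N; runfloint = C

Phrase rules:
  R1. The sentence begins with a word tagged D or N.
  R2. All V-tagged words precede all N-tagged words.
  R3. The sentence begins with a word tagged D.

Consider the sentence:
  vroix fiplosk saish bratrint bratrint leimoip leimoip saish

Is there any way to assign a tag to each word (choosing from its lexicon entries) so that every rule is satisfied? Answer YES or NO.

YES

Candidates per position — 1:vroix {C,D}; 2:fiplosk {C}; 3:saish {C,N}; 4:bratrint {V}; 5:bratrint {V}; 6:leimoip {N}; 7:leimoip {N}; 8:saish {C,N}.
One satisfying assignment: D C C V V N N N.
Verifying each rule — rule 1 satisfied; rule 2 satisfied; rule 3 satisfied.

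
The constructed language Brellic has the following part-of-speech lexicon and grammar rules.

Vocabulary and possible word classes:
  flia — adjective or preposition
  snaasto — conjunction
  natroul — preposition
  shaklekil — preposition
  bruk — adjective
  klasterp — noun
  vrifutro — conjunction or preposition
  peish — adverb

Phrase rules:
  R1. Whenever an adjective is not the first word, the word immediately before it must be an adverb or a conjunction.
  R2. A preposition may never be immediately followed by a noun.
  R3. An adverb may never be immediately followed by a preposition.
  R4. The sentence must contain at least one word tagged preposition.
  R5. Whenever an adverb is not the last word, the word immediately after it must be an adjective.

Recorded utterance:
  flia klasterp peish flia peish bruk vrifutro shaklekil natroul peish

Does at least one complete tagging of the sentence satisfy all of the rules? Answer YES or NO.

Candidates per position — 1:flia {adjective,preposition}; 2:klasterp {noun}; 3:peish {adverb}; 4:flia {adjective,preposition}; 5:peish {adverb}; 6:bruk {adjective}; 7:vrifutro {conjunction,preposition}; 8:shaklekil {preposition}; 9:natroul {preposition}; 10:peish {adverb}.
One satisfying assignment: adjective noun adverb adjective adverb adjective preposition preposition preposition adverb.
Rule-by-rule: rule 1 satisfied; rule 2 satisfied; rule 3 satisfied; rule 4 satisfied; rule 5 satisfied.

YES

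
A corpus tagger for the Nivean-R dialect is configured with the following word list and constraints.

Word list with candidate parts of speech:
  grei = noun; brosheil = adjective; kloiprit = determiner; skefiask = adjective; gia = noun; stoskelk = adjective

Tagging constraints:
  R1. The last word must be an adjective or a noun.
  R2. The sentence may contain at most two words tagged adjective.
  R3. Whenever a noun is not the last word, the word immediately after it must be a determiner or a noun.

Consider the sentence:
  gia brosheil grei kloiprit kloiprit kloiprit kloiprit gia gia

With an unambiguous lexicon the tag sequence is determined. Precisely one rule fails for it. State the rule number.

Fixed tagging: noun adjective noun determiner determiner determiner determiner noun noun.
Applying the rules: R1 ✓, R2 ✓, R3 ✗.
Only rule 3 fails.

3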